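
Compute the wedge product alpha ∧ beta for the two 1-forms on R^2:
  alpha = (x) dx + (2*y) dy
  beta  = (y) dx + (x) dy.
alpha ∧ beta = (x^2 - 2*y^2) dx ∧ dy

Distribute the wedge, using dx_i ∧ dx_j = -dx_j ∧ dx_i and dx_i ∧ dx_i = 0. For each pair (i, j) with i < j, the coefficient of dx_i ∧ dx_j in alpha ∧ beta is (alpha_i * beta_j - alpha_j * beta_i). Collecting: alpha ∧ beta = (x^2 - 2*y^2) dx ∧ dy.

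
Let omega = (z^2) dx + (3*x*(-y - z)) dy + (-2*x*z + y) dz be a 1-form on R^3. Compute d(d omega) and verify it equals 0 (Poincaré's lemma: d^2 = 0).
d(d omega) = 0

Step 1: d omega = sum_{i<j} (∂f_j/∂x_i - ∂f_i/∂x_j) dx_i ∧ dx_j:
  coeff of dx ∧ dy: -3*y - 3*z
  coeff of dx ∧ dz: -4*z
  coeff of dy ∧ dz: 3*x + 1
Step 2: Apply d again to each 2-form coefficient. The only possible 3-form in R^3 is dx ∧ dy ∧ dz, with coefficient
  ∂(coeff of dy∧dz)/∂x - ∂(coeff of dx∧dz)/∂y + ∂(coeff of dx∧dy)/∂z
  = ∂/∂x (3*x + 1) - ∂/∂y (-4*z) + ∂/∂z (-3*y - 3*z).
Each of these terms simplifies to sums of mixed partials that cancel in pairs. The result is 0 (by equality of mixed partials for smooth functions — Schwarz / Clairaut).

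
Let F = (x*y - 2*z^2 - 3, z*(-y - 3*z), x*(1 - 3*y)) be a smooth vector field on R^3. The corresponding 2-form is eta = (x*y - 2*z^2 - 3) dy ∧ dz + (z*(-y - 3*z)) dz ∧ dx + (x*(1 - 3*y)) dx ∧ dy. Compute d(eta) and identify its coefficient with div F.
d(eta) = (y - z) dx ∧ dy ∧ dz; div F = y - z

For a 2-form in R^3 of the form above, applying d gives a 3-form with coefficient ∂P/∂x + ∂Q/∂y + ∂R/∂z:
  ∂P/∂x = y
  ∂Q/∂y = -z
  ∂R/∂z = 0
Sum = y - z, which is exactly div F.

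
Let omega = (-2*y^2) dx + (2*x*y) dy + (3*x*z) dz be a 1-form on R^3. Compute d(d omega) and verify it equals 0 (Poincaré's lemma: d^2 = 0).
d(d omega) = 0

Step 1: d omega = sum_{i<j} (∂f_j/∂x_i - ∂f_i/∂x_j) dx_i ∧ dx_j:
  coeff of dx ∧ dy: 6*y
  coeff of dx ∧ dz: 3*z
  coeff of dy ∧ dz: 0
Step 2: Apply d again to each 2-form coefficient. The only possible 3-form in R^3 is dx ∧ dy ∧ dz, with coefficient
  ∂(coeff of dy∧dz)/∂x - ∂(coeff of dx∧dz)/∂y + ∂(coeff of dx∧dy)/∂z
  = ∂/∂x (0) - ∂/∂y (3*z) + ∂/∂z (6*y).
Each of these terms simplifies to sums of mixed partials that cancel in pairs. The result is 0 (by equality of mixed partials for smooth functions — Schwarz / Clairaut).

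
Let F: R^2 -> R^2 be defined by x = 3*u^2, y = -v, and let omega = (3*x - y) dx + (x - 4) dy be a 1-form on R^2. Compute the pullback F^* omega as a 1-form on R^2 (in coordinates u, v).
F^* omega = (6*u*(9*u^2 + v)) du + (4 - 3*u^2) dv

Using F^*(f dg) = (f ∘ F) d(g ∘ F), substitute each coordinate x_i by F_i(u, v) in f_i, and replace dx_i by d F_i = (∂F_i/∂u) du + (∂F_i/∂v) dv.
  For the x component: f_1(F) = 9*u^2 + v; d F_1 = (6*u) du + (0) dv
  For the y component: f_2(F) = 3*u^2 - 4; d F_2 = (0) du + (-1) dv
Combining and collecting du, dv coefficients:
  coeff of du: 6*u*(9*u^2 + v)
  coeff of dv: 4 - 3*u^2
F^* omega = (6*u*(9*u^2 + v)) du + (4 - 3*u^2) dv.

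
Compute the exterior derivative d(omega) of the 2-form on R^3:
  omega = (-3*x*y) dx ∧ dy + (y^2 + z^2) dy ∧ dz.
d(omega) = 0

For a 2-form omega = sum_{i<j} g_{ij} dx_i ∧ dx_j, the exterior derivative is
  d(omega) = sum_{i<j} d(g_{ij}) ∧ dx_i ∧ dx_j = sum_{i<j, k} (∂g_{ij}/∂x_k) dx_k ∧ dx_i ∧ dx_j.
Expand each term, using dx_k ∧ dx_i ∧ dx_j = sgn(permutation) dx_{(a)} ∧ dx_{(b)} ∧ dx_{(c)} with (a < b < c) sorted:

Collecting like 3-forms: d(omega) = 0.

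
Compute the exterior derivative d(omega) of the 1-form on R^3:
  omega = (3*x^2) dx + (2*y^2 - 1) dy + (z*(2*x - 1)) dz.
d(omega) = (2*z) dx ∧ dz

For a 1-form omega = sum_i f_i dx_i, the exterior derivative is
  d(omega) = sum_{i < j} (∂f_j/∂x_i - ∂f_i/∂x_j) dx_i ∧ dx_j.
  coefficient of dx ∧ dz: ∂f_3/∂x - ∂f_1/∂z = ∂(z*(2*x - 1))/∂x - ∂(3*x^2)/∂z = 2*z
Assembling: d(omega) = (2*z) dx ∧ dz.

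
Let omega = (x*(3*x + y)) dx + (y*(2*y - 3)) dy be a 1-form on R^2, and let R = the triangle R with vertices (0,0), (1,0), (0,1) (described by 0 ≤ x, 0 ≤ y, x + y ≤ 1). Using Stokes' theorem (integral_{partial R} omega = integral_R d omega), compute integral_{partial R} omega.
integral_(partial R) omega = -1/6

Stokes: integral_partial_R omega = integral_R d omega with d omega = (∂Q/∂x - ∂P/∂y) dx ∧ dy.
  ∂Q/∂x = 0
  ∂P/∂y = x
  integrand = ∂Q/∂x - ∂P/∂y = -x.
Integrating over R: integral_0^1 integral_0^{1-x} (-x) dy dx = -1/6.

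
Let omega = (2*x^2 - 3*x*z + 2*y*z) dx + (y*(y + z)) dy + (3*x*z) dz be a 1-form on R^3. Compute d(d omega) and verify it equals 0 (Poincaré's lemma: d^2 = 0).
d(d omega) = 0

Step 1: d omega = sum_{i<j} (∂f_j/∂x_i - ∂f_i/∂x_j) dx_i ∧ dx_j:
  coeff of dx ∧ dy: -2*z
  coeff of dx ∧ dz: 3*x - 2*y + 3*z
  coeff of dy ∧ dz: -y
Step 2: Apply d again to each 2-form coefficient. The only possible 3-form in R^3 is dx ∧ dy ∧ dz, with coefficient
  ∂(coeff of dy∧dz)/∂x - ∂(coeff of dx∧dz)/∂y + ∂(coeff of dx∧dy)/∂z
  = ∂/∂x (-y) - ∂/∂y (3*x - 2*y + 3*z) + ∂/∂z (-2*z).
Each of these terms simplifies to sums of mixed partials that cancel in pairs. The result is 0 (by equality of mixed partials for smooth functions — Schwarz / Clairaut).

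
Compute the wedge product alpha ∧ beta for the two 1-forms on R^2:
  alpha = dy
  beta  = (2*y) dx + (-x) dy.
alpha ∧ beta = (-2*y) dx ∧ dy

Distribute the wedge, using dx_i ∧ dx_j = -dx_j ∧ dx_i and dx_i ∧ dx_i = 0. For each pair (i, j) with i < j, the coefficient of dx_i ∧ dx_j in alpha ∧ beta is (alpha_i * beta_j - alpha_j * beta_i). Collecting: alpha ∧ beta = (-2*y) dx ∧ dy.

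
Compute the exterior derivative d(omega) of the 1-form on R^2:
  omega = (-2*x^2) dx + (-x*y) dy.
d(omega) = (-y) dx ∧ dy

For a 1-form omega = sum_i f_i dx_i, the exterior derivative is
  d(omega) = sum_{i < j} (∂f_j/∂x_i - ∂f_i/∂x_j) dx_i ∧ dx_j.
  coefficient of dx ∧ dy: ∂f_2/∂x - ∂f_1/∂y = ∂(-x*y)/∂x - ∂(-2*x^2)/∂y = -y
Assembling: d(omega) = (-y) dx ∧ dy.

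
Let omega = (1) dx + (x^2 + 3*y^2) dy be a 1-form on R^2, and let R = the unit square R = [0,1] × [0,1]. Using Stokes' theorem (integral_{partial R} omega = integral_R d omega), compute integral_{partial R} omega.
integral_(partial R) omega = 1

Stokes: integral_partial_R omega = integral_R d omega with d omega = (∂Q/∂x - ∂P/∂y) dx ∧ dy.
  ∂Q/∂x = 2*x
  ∂P/∂y = 0
  integrand = ∂Q/∂x - ∂P/∂y = 2*x.
Integrating over R: integral_0^1 integral_0^1 (2*x) dx dy = 1.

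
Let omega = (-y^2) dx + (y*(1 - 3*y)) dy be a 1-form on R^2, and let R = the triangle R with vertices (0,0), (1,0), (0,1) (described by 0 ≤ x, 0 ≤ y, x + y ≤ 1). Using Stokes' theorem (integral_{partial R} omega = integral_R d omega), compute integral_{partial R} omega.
integral_(partial R) omega = 1/3

Stokes: integral_partial_R omega = integral_R d omega with d omega = (∂Q/∂x - ∂P/∂y) dx ∧ dy.
  ∂Q/∂x = 0
  ∂P/∂y = -2*y
  integrand = ∂Q/∂x - ∂P/∂y = 2*y.
Integrating over R: integral_0^1 integral_0^{1-x} (2*y) dy dx = 1/3.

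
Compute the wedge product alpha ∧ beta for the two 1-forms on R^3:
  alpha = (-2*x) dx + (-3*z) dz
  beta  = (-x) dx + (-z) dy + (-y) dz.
alpha ∧ beta = (2*x*z) dx ∧ dy + (x*(2*y - 3*z)) dx ∧ dz + (-3*z^2) dy ∧ dz

Distribute the wedge, using dx_i ∧ dx_j = -dx_j ∧ dx_i and dx_i ∧ dx_i = 0. For each pair (i, j) with i < j, the coefficient of dx_i ∧ dx_j in alpha ∧ beta is (alpha_i * beta_j - alpha_j * beta_i). Collecting: alpha ∧ beta = (2*x*z) dx ∧ dy + (x*(2*y - 3*z)) dx ∧ dz + (-3*z^2) dy ∧ dz.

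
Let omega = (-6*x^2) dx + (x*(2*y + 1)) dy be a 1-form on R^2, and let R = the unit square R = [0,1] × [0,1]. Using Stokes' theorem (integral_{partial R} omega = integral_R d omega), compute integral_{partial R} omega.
integral_(partial R) omega = 2

Stokes: integral_partial_R omega = integral_R d omega with d omega = (∂Q/∂x - ∂P/∂y) dx ∧ dy.
  ∂Q/∂x = 2*y + 1
  ∂P/∂y = 0
  integrand = ∂Q/∂x - ∂P/∂y = 2*y + 1.
Integrating over R: integral_0^1 integral_0^1 (2*y + 1) dx dy = 2.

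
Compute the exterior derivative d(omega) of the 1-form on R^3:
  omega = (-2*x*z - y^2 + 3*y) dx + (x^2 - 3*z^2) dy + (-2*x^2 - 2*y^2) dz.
d(omega) = (2*x + 2*y - 3) dx ∧ dy + (-2*x) dx ∧ dz + (-4*y + 6*z) dy ∧ dz

For a 1-form omega = sum_i f_i dx_i, the exterior derivative is
  d(omega) = sum_{i < j} (∂f_j/∂x_i - ∂f_i/∂x_j) dx_i ∧ dx_j.
  coefficient of dx ∧ dy: ∂f_2/∂x - ∂f_1/∂y = ∂(x^2 - 3*z^2)/∂x - ∂(-2*x*z - y^2 + 3*y)/∂y = 2*x + 2*y - 3
  coefficient of dx ∧ dz: ∂f_3/∂x - ∂f_1/∂z = ∂(-2*x^2 - 2*y^2)/∂x - ∂(-2*x*z - y^2 + 3*y)/∂z = -2*x
  coefficient of dy ∧ dz: ∂f_3/∂y - ∂f_2/∂z = ∂(-2*x^2 - 2*y^2)/∂y - ∂(x^2 - 3*z^2)/∂z = -4*y + 6*z
Assembling: d(omega) = (2*x + 2*y - 3) dx ∧ dy + (-2*x) dx ∧ dz + (-4*y + 6*z) dy ∧ dz.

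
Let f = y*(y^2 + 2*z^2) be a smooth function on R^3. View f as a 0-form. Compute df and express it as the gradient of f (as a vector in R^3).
df = (0) dx + (3*y^2 + 2*z^2) dy + (4*y*z) dz; grad f = (0, 3*y^2 + 2*z^2, 4*y*z)

For a 0-form f, d f = (∂f/∂x) dx + (∂f/∂y) dy + (∂f/∂z) dz. The components of the vector representation are exactly the entries of grad f in Cartesian coordinates:
  ∂f/∂x = 0
  ∂f/∂y = 3*y^2 + 2*z^2
  ∂f/∂z = 4*y*z.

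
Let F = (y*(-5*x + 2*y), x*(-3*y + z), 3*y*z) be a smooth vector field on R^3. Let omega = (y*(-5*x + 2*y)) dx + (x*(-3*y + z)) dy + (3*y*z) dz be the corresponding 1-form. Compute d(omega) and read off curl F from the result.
d(omega) = (-x + 3*z) dy ∧ dz + (0) dz ∧ dx + (5*x - 7*y + z) dx ∧ dy; curl F = (-x + 3*z, 0, 5*x - 7*y + z)

d omega = sum_{i<j} (∂f_j/∂x_i - ∂f_i/∂x_j) dx_i ∧ dx_j. Under the identification (dy ∧ dz, dz ∧ dx, dx ∧ dy) ↔ (e_x, e_y, e_z), the coefficients are exactly the components of curl F. Compute:
  ∂R/∂y - ∂Q/∂z = (3*z) - (x) = -x + 3*z
  ∂P/∂z - ∂R/∂x = (0) - (0) = 0
  ∂Q/∂x - ∂P/∂y = (-3*y + z) - (-5*x + 4*y) = 5*x - 7*y + z.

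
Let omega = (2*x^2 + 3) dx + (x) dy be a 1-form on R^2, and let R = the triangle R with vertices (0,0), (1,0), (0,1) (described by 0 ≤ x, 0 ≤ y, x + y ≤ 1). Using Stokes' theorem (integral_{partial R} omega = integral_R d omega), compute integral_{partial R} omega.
integral_(partial R) omega = 1/2

Stokes: integral_partial_R omega = integral_R d omega with d omega = (∂Q/∂x - ∂P/∂y) dx ∧ dy.
  ∂Q/∂x = 1
  ∂P/∂y = 0
  integrand = ∂Q/∂x - ∂P/∂y = 1.
Integrating over R: integral_0^1 integral_0^{1-x} (1) dy dx = 1/2.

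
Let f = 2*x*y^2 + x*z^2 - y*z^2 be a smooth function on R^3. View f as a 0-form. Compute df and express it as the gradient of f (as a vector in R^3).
df = (2*y^2 + z^2) dx + (4*x*y - z^2) dy + (2*z*(x - y)) dz; grad f = (2*y^2 + z^2, 4*x*y - z^2, 2*z*(x - y))

For a 0-form f, d f = (∂f/∂x) dx + (∂f/∂y) dy + (∂f/∂z) dz. The components of the vector representation are exactly the entries of grad f in Cartesian coordinates:
  ∂f/∂x = 2*y^2 + z^2
  ∂f/∂y = 4*x*y - z^2
  ∂f/∂z = 2*z*(x - y).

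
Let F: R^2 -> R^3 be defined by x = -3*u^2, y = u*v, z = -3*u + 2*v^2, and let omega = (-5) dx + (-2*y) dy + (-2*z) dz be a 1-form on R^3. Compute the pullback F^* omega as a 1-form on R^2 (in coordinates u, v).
F^* omega = (-2*u*v^2 + 12*u + 12*v^2) du + (2*v*(-u^2 + 12*u - 8*v^2)) dv

Using F^*(f dg) = (f ∘ F) d(g ∘ F), substitute each coordinate x_i by F_i(u, v) in f_i, and replace dx_i by d F_i = (∂F_i/∂u) du + (∂F_i/∂v) dv.
  For the x component: f_1(F) = -5; d F_1 = (-6*u) du + (0) dv
  For the y component: f_2(F) = -2*u*v; d F_2 = (v) du + (u) dv
  For the z component: f_3(F) = 6*u - 4*v^2; d F_3 = (-3) du + (4*v) dv
Combining and collecting du, dv coefficients:
  coeff of du: -2*u*v^2 + 12*u + 12*v^2
  coeff of dv: 2*v*(-u^2 + 12*u - 8*v^2)
F^* omega = (-2*u*v^2 + 12*u + 12*v^2) du + (2*v*(-u^2 + 12*u - 8*v^2)) dv.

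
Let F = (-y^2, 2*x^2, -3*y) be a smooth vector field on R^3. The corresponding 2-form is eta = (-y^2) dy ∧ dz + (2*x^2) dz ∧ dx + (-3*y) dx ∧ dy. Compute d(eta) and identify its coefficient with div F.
d(eta) = (0) dx ∧ dy ∧ dz; div F = 0

For a 2-form in R^3 of the form above, applying d gives a 3-form with coefficient ∂P/∂x + ∂Q/∂y + ∂R/∂z:
  ∂P/∂x = 0
  ∂Q/∂y = 0
  ∂R/∂z = 0
Sum = 0, which is exactly div F.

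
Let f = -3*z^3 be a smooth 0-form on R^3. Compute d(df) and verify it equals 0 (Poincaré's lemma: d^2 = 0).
d(df) = 0

Step 1: df = sum_i (∂f/∂x_i) dx_i = (0) dx + (0) dy + (-9*z^2) dz.
Step 2: Apply d again. Using the 1-form formula, the coefficient of dx ∧ dy in d(df) is ∂^2 f/∂x ∂y - ∂^2 f/∂y ∂x = (0) - (0) = 0 (equality of mixed partials for smooth f).
Similarly for dx ∧ dz and dy ∧ dz — all coefficients vanish. So d(df) = 0.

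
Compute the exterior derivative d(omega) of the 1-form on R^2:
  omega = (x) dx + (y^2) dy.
d(omega) = 0

For a 1-form omega = sum_i f_i dx_i, the exterior derivative is
  d(omega) = sum_{i < j} (∂f_j/∂x_i - ∂f_i/∂x_j) dx_i ∧ dx_j.

Assembling: d(omega) = 0.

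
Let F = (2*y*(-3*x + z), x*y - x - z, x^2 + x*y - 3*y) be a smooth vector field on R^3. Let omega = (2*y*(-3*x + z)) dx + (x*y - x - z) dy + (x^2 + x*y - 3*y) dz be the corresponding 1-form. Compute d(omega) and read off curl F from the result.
d(omega) = (x - 2) dy ∧ dz + (-2*x + y) dz ∧ dx + (6*x + y - 2*z - 1) dx ∧ dy; curl F = (x - 2, -2*x + y, 6*x + y - 2*z - 1)

d omega = sum_{i<j} (∂f_j/∂x_i - ∂f_i/∂x_j) dx_i ∧ dx_j. Under the identification (dy ∧ dz, dz ∧ dx, dx ∧ dy) ↔ (e_x, e_y, e_z), the coefficients are exactly the components of curl F. Compute:
  ∂R/∂y - ∂Q/∂z = (x - 3) - (-1) = x - 2
  ∂P/∂z - ∂R/∂x = (2*y) - (2*x + y) = -2*x + y
  ∂Q/∂x - ∂P/∂y = (y - 1) - (-6*x + 2*z) = 6*x + y - 2*z - 1.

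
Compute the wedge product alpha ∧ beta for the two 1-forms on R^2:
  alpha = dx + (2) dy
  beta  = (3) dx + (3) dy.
alpha ∧ beta = (-3) dx ∧ dy

Distribute the wedge, using dx_i ∧ dx_j = -dx_j ∧ dx_i and dx_i ∧ dx_i = 0. For each pair (i, j) with i < j, the coefficient of dx_i ∧ dx_j in alpha ∧ beta is (alpha_i * beta_j - alpha_j * beta_i). Collecting: alpha ∧ beta = (-3) dx ∧ dy.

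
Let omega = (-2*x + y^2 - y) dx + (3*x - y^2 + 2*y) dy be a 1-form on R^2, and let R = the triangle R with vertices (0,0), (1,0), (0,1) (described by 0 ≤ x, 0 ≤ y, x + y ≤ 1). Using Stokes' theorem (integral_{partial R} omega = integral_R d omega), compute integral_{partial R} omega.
integral_(partial R) omega = 5/3

Stokes: integral_partial_R omega = integral_R d omega with d omega = (∂Q/∂x - ∂P/∂y) dx ∧ dy.
  ∂Q/∂x = 3
  ∂P/∂y = 2*y - 1
  integrand = ∂Q/∂x - ∂P/∂y = 4 - 2*y.
Integrating over R: integral_0^1 integral_0^{1-x} (4 - 2*y) dy dx = 5/3.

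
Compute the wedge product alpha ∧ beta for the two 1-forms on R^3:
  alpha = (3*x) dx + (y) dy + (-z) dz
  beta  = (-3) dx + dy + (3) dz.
alpha ∧ beta = (3*x + 3*y) dx ∧ dy + (9*x - 3*z) dx ∧ dz + (3*y + z) dy ∧ dz

Distribute the wedge, using dx_i ∧ dx_j = -dx_j ∧ dx_i and dx_i ∧ dx_i = 0. For each pair (i, j) with i < j, the coefficient of dx_i ∧ dx_j in alpha ∧ beta is (alpha_i * beta_j - alpha_j * beta_i). Collecting: alpha ∧ beta = (3*x + 3*y) dx ∧ dy + (9*x - 3*z) dx ∧ dz + (3*y + z) dy ∧ dz.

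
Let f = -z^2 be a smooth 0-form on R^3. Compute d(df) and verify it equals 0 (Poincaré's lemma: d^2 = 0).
d(df) = 0

Step 1: df = sum_i (∂f/∂x_i) dx_i = (0) dx + (0) dy + (-2*z) dz.
Step 2: Apply d again. Using the 1-form formula, the coefficient of dx ∧ dy in d(df) is ∂^2 f/∂x ∂y - ∂^2 f/∂y ∂x = (0) - (0) = 0 (equality of mixed partials for smooth f).
Similarly for dx ∧ dz and dy ∧ dz — all coefficients vanish. So d(df) = 0.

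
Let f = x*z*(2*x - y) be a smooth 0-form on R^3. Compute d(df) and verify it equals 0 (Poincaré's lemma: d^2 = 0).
d(df) = 0

Step 1: df = sum_i (∂f/∂x_i) dx_i = (z*(4*x - y)) dx + (-x*z) dy + (x*(2*x - y)) dz.
Step 2: Apply d again. Using the 1-form formula, the coefficient of dx ∧ dy in d(df) is ∂^2 f/∂x ∂y - ∂^2 f/∂y ∂x = (-z) - (-z) = 0 (equality of mixed partials for smooth f).
Similarly for dx ∧ dz and dy ∧ dz — all coefficients vanish. So d(df) = 0.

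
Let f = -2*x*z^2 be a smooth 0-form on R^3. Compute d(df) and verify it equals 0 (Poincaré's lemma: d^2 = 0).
d(df) = 0

Step 1: df = sum_i (∂f/∂x_i) dx_i = (-2*z^2) dx + (0) dy + (-4*x*z) dz.
Step 2: Apply d again. Using the 1-form formula, the coefficient of dx ∧ dy in d(df) is ∂^2 f/∂x ∂y - ∂^2 f/∂y ∂x = (0) - (0) = 0 (equality of mixed partials for smooth f).
Similarly for dx ∧ dz and dy ∧ dz — all coefficients vanish. So d(df) = 0.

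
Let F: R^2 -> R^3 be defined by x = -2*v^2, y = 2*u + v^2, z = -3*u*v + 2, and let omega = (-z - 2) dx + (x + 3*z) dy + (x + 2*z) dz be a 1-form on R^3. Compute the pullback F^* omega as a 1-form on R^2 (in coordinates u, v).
F^* omega = (18*u*v^2 - 18*u*v + 6*v^3 - 4*v^2 - 12*v + 12) du + (18*u^2*v - 24*u*v^2 - 12*u - 4*v^3 + 28*v) dv

Using F^*(f dg) = (f ∘ F) d(g ∘ F), substitute each coordinate x_i by F_i(u, v) in f_i, and replace dx_i by d F_i = (∂F_i/∂u) du + (∂F_i/∂v) dv.
  For the x component: f_1(F) = 3*u*v - 4; d F_1 = (0) du + (-4*v) dv
  For the y component: f_2(F) = -9*u*v - 2*v^2 + 6; d F_2 = (2) du + (2*v) dv
  For the z component: f_3(F) = -6*u*v - 2*v^2 + 4; d F_3 = (-3*v) du + (-3*u) dv
Combining and collecting du, dv coefficients:
  coeff of du: 18*u*v^2 - 18*u*v + 6*v^3 - 4*v^2 - 12*v + 12
  coeff of dv: 18*u^2*v - 24*u*v^2 - 12*u - 4*v^3 + 28*v
F^* omega = (18*u*v^2 - 18*u*v + 6*v^3 - 4*v^2 - 12*v + 12) du + (18*u^2*v - 24*u*v^2 - 12*u - 4*v^3 + 28*v) dv.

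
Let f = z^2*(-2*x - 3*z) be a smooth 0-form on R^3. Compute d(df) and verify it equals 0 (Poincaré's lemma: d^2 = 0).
d(df) = 0

Step 1: df = sum_i (∂f/∂x_i) dx_i = (-2*z^2) dx + (0) dy + (z*(-4*x - 9*z)) dz.
Step 2: Apply d again. Using the 1-form formula, the coefficient of dx ∧ dy in d(df) is ∂^2 f/∂x ∂y - ∂^2 f/∂y ∂x = (0) - (0) = 0 (equality of mixed partials for smooth f).
Similarly for dx ∧ dz and dy ∧ dz — all coefficients vanish. So d(df) = 0.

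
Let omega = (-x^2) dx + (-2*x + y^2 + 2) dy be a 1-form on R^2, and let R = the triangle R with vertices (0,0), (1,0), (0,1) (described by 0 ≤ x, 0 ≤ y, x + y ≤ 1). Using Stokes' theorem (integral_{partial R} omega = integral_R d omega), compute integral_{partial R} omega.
integral_(partial R) omega = -1

Stokes: integral_partial_R omega = integral_R d omega with d omega = (∂Q/∂x - ∂P/∂y) dx ∧ dy.
  ∂Q/∂x = -2
  ∂P/∂y = 0
  integrand = ∂Q/∂x - ∂P/∂y = -2.
Integrating over R: integral_0^1 integral_0^{1-x} (-2) dy dx = -1.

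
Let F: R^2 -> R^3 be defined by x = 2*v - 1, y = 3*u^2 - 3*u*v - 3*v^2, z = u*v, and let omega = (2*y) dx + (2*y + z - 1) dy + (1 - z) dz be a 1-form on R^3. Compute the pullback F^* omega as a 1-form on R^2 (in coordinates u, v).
F^* omega = (36*u^3 - 48*u^2*v - 22*u*v^2 - 6*u + 18*v^3 + 4*v) du + (-18*u^3 - 22*u^2*v + 12*u^2 + 48*u*v^2 - 12*u*v + 4*u + 36*v^3 - 12*v^2 + 6*v) dv

Using F^*(f dg) = (f ∘ F) d(g ∘ F), substitute each coordinate x_i by F_i(u, v) in f_i, and replace dx_i by d F_i = (∂F_i/∂u) du + (∂F_i/∂v) dv.
  For the x component: f_1(F) = 6*u^2 - 6*u*v - 6*v^2; d F_1 = (0) du + (2) dv
  For the y component: f_2(F) = 6*u^2 - 5*u*v - 6*v^2 - 1; d F_2 = (6*u - 3*v) du + (-3*u - 6*v) dv
  For the z component: f_3(F) = -u*v + 1; d F_3 = (v) du + (u) dv
Combining and collecting du, dv coefficients:
  coeff of du: 36*u^3 - 48*u^2*v - 22*u*v^2 - 6*u + 18*v^3 + 4*v
  coeff of dv: -18*u^3 - 22*u^2*v + 12*u^2 + 48*u*v^2 - 12*u*v + 4*u + 36*v^3 - 12*v^2 + 6*v
F^* omega = (36*u^3 - 48*u^2*v - 22*u*v^2 - 6*u + 18*v^3 + 4*v) du + (-18*u^3 - 22*u^2*v + 12*u^2 + 48*u*v^2 - 12*u*v + 4*u + 36*v^3 - 12*v^2 + 6*v) dv.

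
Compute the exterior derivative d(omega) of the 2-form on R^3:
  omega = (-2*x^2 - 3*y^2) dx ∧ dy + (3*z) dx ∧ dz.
d(omega) = 0

For a 2-form omega = sum_{i<j} g_{ij} dx_i ∧ dx_j, the exterior derivative is
  d(omega) = sum_{i<j} d(g_{ij}) ∧ dx_i ∧ dx_j = sum_{i<j, k} (∂g_{ij}/∂x_k) dx_k ∧ dx_i ∧ dx_j.
Expand each term, using dx_k ∧ dx_i ∧ dx_j = sgn(permutation) dx_{(a)} ∧ dx_{(b)} ∧ dx_{(c)} with (a < b < c) sorted:

Collecting like 3-forms: d(omega) = 0.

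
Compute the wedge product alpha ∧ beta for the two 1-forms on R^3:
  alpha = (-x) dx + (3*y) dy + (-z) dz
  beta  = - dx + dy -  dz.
alpha ∧ beta = (-x + 3*y) dx ∧ dy + (x - z) dx ∧ dz + (-3*y + z) dy ∧ dz

Distribute the wedge, using dx_i ∧ dx_j = -dx_j ∧ dx_i and dx_i ∧ dx_i = 0. For each pair (i, j) with i < j, the coefficient of dx_i ∧ dx_j in alpha ∧ beta is (alpha_i * beta_j - alpha_j * beta_i). Collecting: alpha ∧ beta = (-x + 3*y) dx ∧ dy + (x - z) dx ∧ dz + (-3*y + z) dy ∧ dz.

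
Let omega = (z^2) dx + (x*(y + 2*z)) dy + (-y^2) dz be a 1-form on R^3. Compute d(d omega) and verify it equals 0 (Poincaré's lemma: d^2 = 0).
d(d omega) = 0

Step 1: d omega = sum_{i<j} (∂f_j/∂x_i - ∂f_i/∂x_j) dx_i ∧ dx_j:
  coeff of dx ∧ dy: y + 2*z
  coeff of dx ∧ dz: -2*z
  coeff of dy ∧ dz: -2*x - 2*y
Step 2: Apply d again to each 2-form coefficient. The only possible 3-form in R^3 is dx ∧ dy ∧ dz, with coefficient
  ∂(coeff of dy∧dz)/∂x - ∂(coeff of dx∧dz)/∂y + ∂(coeff of dx∧dy)/∂z
  = ∂/∂x (-2*x - 2*y) - ∂/∂y (-2*z) + ∂/∂z (y + 2*z).
Each of these terms simplifies to sums of mixed partials that cancel in pairs. The result is 0 (by equality of mixed partials for smooth functions — Schwarz / Clairaut).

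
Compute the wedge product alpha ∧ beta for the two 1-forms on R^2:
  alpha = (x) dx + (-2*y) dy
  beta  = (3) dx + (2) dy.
alpha ∧ beta = (2*x + 6*y) dx ∧ dy

Distribute the wedge, using dx_i ∧ dx_j = -dx_j ∧ dx_i and dx_i ∧ dx_i = 0. For each pair (i, j) with i < j, the coefficient of dx_i ∧ dx_j in alpha ∧ beta is (alpha_i * beta_j - alpha_j * beta_i). Collecting: alpha ∧ beta = (2*x + 6*y) dx ∧ dy.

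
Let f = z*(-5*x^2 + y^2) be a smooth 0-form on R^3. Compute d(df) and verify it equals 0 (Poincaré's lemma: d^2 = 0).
d(df) = 0

Step 1: df = sum_i (∂f/∂x_i) dx_i = (-10*x*z) dx + (2*y*z) dy + (-5*x^2 + y^2) dz.
Step 2: Apply d again. Using the 1-form formula, the coefficient of dx ∧ dy in d(df) is ∂^2 f/∂x ∂y - ∂^2 f/∂y ∂x = (0) - (0) = 0 (equality of mixed partials for smooth f).
Similarly for dx ∧ dz and dy ∧ dz — all coefficients vanish. So d(df) = 0.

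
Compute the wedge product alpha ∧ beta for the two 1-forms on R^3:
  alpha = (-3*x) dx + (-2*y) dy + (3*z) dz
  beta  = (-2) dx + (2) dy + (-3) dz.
alpha ∧ beta = (-6*x - 4*y) dx ∧ dy + (9*x + 6*z) dx ∧ dz + (6*y - 6*z) dy ∧ dz

Distribute the wedge, using dx_i ∧ dx_j = -dx_j ∧ dx_i and dx_i ∧ dx_i = 0. For each pair (i, j) with i < j, the coefficient of dx_i ∧ dx_j in alpha ∧ beta is (alpha_i * beta_j - alpha_j * beta_i). Collecting: alpha ∧ beta = (-6*x - 4*y) dx ∧ dy + (9*x + 6*z) dx ∧ dz + (6*y - 6*z) dy ∧ dz.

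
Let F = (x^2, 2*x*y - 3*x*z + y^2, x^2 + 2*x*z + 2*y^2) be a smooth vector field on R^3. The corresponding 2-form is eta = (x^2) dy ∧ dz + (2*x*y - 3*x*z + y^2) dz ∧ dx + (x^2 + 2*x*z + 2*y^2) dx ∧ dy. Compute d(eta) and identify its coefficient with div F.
d(eta) = (6*x + 2*y) dx ∧ dy ∧ dz; div F = 6*x + 2*y

For a 2-form in R^3 of the form above, applying d gives a 3-form with coefficient ∂P/∂x + ∂Q/∂y + ∂R/∂z:
  ∂P/∂x = 2*x
  ∂Q/∂y = 2*x + 2*y
  ∂R/∂z = 2*x
Sum = 6*x + 2*y, which is exactly div F.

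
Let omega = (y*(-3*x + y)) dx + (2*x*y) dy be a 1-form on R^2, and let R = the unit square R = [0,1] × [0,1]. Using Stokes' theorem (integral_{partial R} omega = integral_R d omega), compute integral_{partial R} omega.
integral_(partial R) omega = 3/2

Stokes: integral_partial_R omega = integral_R d omega with d omega = (∂Q/∂x - ∂P/∂y) dx ∧ dy.
  ∂Q/∂x = 2*y
  ∂P/∂y = -3*x + 2*y
  integrand = ∂Q/∂x - ∂P/∂y = 3*x.
Integrating over R: integral_0^1 integral_0^1 (3*x) dx dy = 3/2.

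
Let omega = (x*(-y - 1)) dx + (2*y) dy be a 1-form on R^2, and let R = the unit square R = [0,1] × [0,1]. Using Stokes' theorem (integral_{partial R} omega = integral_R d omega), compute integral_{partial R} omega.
integral_(partial R) omega = 1/2

Stokes: integral_partial_R omega = integral_R d omega with d omega = (∂Q/∂x - ∂P/∂y) dx ∧ dy.
  ∂Q/∂x = 0
  ∂P/∂y = -x
  integrand = ∂Q/∂x - ∂P/∂y = x.
Integrating over R: integral_0^1 integral_0^1 (x) dx dy = 1/2.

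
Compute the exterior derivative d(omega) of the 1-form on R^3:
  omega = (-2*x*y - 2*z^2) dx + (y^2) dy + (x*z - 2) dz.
d(omega) = (2*x) dx ∧ dy + (5*z) dx ∧ dz

For a 1-form omega = sum_i f_i dx_i, the exterior derivative is
  d(omega) = sum_{i < j} (∂f_j/∂x_i - ∂f_i/∂x_j) dx_i ∧ dx_j.
  coefficient of dx ∧ dy: ∂f_2/∂x - ∂f_1/∂y = ∂(y^2)/∂x - ∂(-2*x*y - 2*z^2)/∂y = 2*x
  coefficient of dx ∧ dz: ∂f_3/∂x - ∂f_1/∂z = ∂(x*z - 2)/∂x - ∂(-2*x*y - 2*z^2)/∂z = 5*z
Assembling: d(omega) = (2*x) dx ∧ dy + (5*z) dx ∧ dz.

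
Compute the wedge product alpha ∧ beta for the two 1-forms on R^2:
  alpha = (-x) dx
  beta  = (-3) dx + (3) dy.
alpha ∧ beta = (-3*x) dx ∧ dy

Distribute the wedge, using dx_i ∧ dx_j = -dx_j ∧ dx_i and dx_i ∧ dx_i = 0. For each pair (i, j) with i < j, the coefficient of dx_i ∧ dx_j in alpha ∧ beta is (alpha_i * beta_j - alpha_j * beta_i). Collecting: alpha ∧ beta = (-3*x) dx ∧ dy.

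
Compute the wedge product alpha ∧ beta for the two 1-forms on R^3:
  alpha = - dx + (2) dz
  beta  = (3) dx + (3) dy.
alpha ∧ beta = (-3) dx ∧ dy + (-6) dx ∧ dz + (-6) dy ∧ dz

Distribute the wedge, using dx_i ∧ dx_j = -dx_j ∧ dx_i and dx_i ∧ dx_i = 0. For each pair (i, j) with i < j, the coefficient of dx_i ∧ dx_j in alpha ∧ beta is (alpha_i * beta_j - alpha_j * beta_i). Collecting: alpha ∧ beta = (-3) dx ∧ dy + (-6) dx ∧ dz + (-6) dy ∧ dz.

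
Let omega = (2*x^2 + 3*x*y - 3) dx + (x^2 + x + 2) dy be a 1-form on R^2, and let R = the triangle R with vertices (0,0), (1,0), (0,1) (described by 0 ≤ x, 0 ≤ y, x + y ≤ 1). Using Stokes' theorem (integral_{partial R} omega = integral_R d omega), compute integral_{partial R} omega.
integral_(partial R) omega = 1/3

Stokes: integral_partial_R omega = integral_R d omega with d omega = (∂Q/∂x - ∂P/∂y) dx ∧ dy.
  ∂Q/∂x = 2*x + 1
  ∂P/∂y = 3*x
  integrand = ∂Q/∂x - ∂P/∂y = 1 - x.
Integrating over R: integral_0^1 integral_0^{1-x} (1 - x) dy dx = 1/3.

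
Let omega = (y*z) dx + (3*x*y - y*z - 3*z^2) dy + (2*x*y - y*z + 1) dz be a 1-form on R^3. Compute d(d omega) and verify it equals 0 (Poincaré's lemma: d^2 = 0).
d(d omega) = 0

Step 1: d omega = sum_{i<j} (∂f_j/∂x_i - ∂f_i/∂x_j) dx_i ∧ dx_j:
  coeff of dx ∧ dy: 3*y - z
  coeff of dx ∧ dz: y
  coeff of dy ∧ dz: 2*x + y + 5*z
Step 2: Apply d again to each 2-form coefficient. The only possible 3-form in R^3 is dx ∧ dy ∧ dz, with coefficient
  ∂(coeff of dy∧dz)/∂x - ∂(coeff of dx∧dz)/∂y + ∂(coeff of dx∧dy)/∂z
  = ∂/∂x (2*x + y + 5*z) - ∂/∂y (y) + ∂/∂z (3*y - z).
Each of these terms simplifies to sums of mixed partials that cancel in pairs. The result is 0 (by equality of mixed partials for smooth functions — Schwarz / Clairaut).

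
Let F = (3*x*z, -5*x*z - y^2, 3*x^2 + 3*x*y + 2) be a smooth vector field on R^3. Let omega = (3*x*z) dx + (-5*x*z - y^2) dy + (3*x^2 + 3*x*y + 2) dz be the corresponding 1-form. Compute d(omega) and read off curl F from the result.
d(omega) = (8*x) dy ∧ dz + (-3*x - 3*y) dz ∧ dx + (-5*z) dx ∧ dy; curl F = (8*x, -3*x - 3*y, -5*z)

d omega = sum_{i<j} (∂f_j/∂x_i - ∂f_i/∂x_j) dx_i ∧ dx_j. Under the identification (dy ∧ dz, dz ∧ dx, dx ∧ dy) ↔ (e_x, e_y, e_z), the coefficients are exactly the components of curl F. Compute:
  ∂R/∂y - ∂Q/∂z = (3*x) - (-5*x) = 8*x
  ∂P/∂z - ∂R/∂x = (3*x) - (6*x + 3*y) = -3*x - 3*y
  ∂Q/∂x - ∂P/∂y = (-5*z) - (0) = -5*z.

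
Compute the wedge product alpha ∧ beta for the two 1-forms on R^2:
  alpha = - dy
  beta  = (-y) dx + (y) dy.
alpha ∧ beta = (-y) dx ∧ dy

Distribute the wedge, using dx_i ∧ dx_j = -dx_j ∧ dx_i and dx_i ∧ dx_i = 0. For each pair (i, j) with i < j, the coefficient of dx_i ∧ dx_j in alpha ∧ beta is (alpha_i * beta_j - alpha_j * beta_i). Collecting: alpha ∧ beta = (-y) dx ∧ dy.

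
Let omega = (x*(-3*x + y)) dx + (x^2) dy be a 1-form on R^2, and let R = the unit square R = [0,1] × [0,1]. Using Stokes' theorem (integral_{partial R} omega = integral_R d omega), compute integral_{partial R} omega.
integral_(partial R) omega = 1/2

Stokes: integral_partial_R omega = integral_R d omega with d omega = (∂Q/∂x - ∂P/∂y) dx ∧ dy.
  ∂Q/∂x = 2*x
  ∂P/∂y = x
  integrand = ∂Q/∂x - ∂P/∂y = x.
Integrating over R: integral_0^1 integral_0^1 (x) dx dy = 1/2.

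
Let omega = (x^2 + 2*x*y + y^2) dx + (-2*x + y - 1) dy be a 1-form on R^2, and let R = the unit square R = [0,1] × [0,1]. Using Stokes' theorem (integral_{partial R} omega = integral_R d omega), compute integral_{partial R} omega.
integral_(partial R) omega = -4

Stokes: integral_partial_R omega = integral_R d omega with d omega = (∂Q/∂x - ∂P/∂y) dx ∧ dy.
  ∂Q/∂x = -2
  ∂P/∂y = 2*x + 2*y
  integrand = ∂Q/∂x - ∂P/∂y = -2*x - 2*y - 2.
Integrating over R: integral_0^1 integral_0^1 (-2*x - 2*y - 2) dx dy = -4.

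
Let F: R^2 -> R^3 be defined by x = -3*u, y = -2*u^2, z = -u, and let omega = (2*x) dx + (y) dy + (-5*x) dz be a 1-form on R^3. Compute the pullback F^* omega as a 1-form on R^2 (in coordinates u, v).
F^* omega = (u*(8*u^2 + 3)) du

Using F^*(f dg) = (f ∘ F) d(g ∘ F), substitute each coordinate x_i by F_i(u, v) in f_i, and replace dx_i by d F_i = (∂F_i/∂u) du + (∂F_i/∂v) dv.
  For the x component: f_1(F) = -6*u; d F_1 = (-3) du + (0) dv
  For the y component: f_2(F) = -2*u^2; d F_2 = (-4*u) du + (0) dv
  For the z component: f_3(F) = 15*u; d F_3 = (-1) du + (0) dv
Combining and collecting du, dv coefficients:
  coeff of du: u*(8*u^2 + 3)
  coeff of dv: 0
F^* omega = (u*(8*u^2 + 3)) du.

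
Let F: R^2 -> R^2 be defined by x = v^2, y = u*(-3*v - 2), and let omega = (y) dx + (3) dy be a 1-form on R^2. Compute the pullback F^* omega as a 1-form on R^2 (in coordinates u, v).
F^* omega = (-9*v - 6) du + (u*(-6*v^2 - 4*v - 9)) dv

Using F^*(f dg) = (f ∘ F) d(g ∘ F), substitute each coordinate x_i by F_i(u, v) in f_i, and replace dx_i by d F_i = (∂F_i/∂u) du + (∂F_i/∂v) dv.
  For the x component: f_1(F) = u*(-3*v - 2); d F_1 = (0) du + (2*v) dv
  For the y component: f_2(F) = 3; d F_2 = (-3*v - 2) du + (-3*u) dv
Combining and collecting du, dv coefficients:
  coeff of du: -9*v - 6
  coeff of dv: u*(-6*v^2 - 4*v - 9)
F^* omega = (-9*v - 6) du + (u*(-6*v^2 - 4*v - 9)) dv.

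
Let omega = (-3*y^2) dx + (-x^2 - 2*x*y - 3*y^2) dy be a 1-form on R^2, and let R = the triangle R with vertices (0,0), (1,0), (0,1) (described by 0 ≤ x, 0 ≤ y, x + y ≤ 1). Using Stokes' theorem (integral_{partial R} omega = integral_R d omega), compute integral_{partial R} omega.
integral_(partial R) omega = 1/3

Stokes: integral_partial_R omega = integral_R d omega with d omega = (∂Q/∂x - ∂P/∂y) dx ∧ dy.
  ∂Q/∂x = -2*x - 2*y
  ∂P/∂y = -6*y
  integrand = ∂Q/∂x - ∂P/∂y = -2*x + 4*y.
Integrating over R: integral_0^1 integral_0^{1-x} (-2*x + 4*y) dy dx = 1/3.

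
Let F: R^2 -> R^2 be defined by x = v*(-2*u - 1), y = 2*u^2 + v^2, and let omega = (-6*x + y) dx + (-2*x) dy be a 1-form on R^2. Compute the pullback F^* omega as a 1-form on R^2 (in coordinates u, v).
F^* omega = (2*v*(6*u^2 - 12*u*v + 4*u - v^2 - 6*v)) du + (-4*u^3 - 24*u^2*v - 2*u^2 + 6*u*v^2 - 24*u*v + 3*v^2 - 6*v) dv

Using F^*(f dg) = (f ∘ F) d(g ∘ F), substitute each coordinate x_i by F_i(u, v) in f_i, and replace dx_i by d F_i = (∂F_i/∂u) du + (∂F_i/∂v) dv.
  For the x component: f_1(F) = 2*u^2 + 12*u*v + v^2 + 6*v; d F_1 = (-2*v) du + (-2*u - 1) dv
  For the y component: f_2(F) = 2*v*(2*u + 1); d F_2 = (4*u) du + (2*v) dv
Combining and collecting du, dv coefficients:
  coeff of du: 2*v*(6*u^2 - 12*u*v + 4*u - v^2 - 6*v)
  coeff of dv: -4*u^3 - 24*u^2*v - 2*u^2 + 6*u*v^2 - 24*u*v + 3*v^2 - 6*v
F^* omega = (2*v*(6*u^2 - 12*u*v + 4*u - v^2 - 6*v)) du + (-4*u^3 - 24*u^2*v - 2*u^2 + 6*u*v^2 - 24*u*v + 3*v^2 - 6*v) dv.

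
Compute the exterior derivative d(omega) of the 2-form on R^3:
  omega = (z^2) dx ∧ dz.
d(omega) = 0

For a 2-form omega = sum_{i<j} g_{ij} dx_i ∧ dx_j, the exterior derivative is
  d(omega) = sum_{i<j} d(g_{ij}) ∧ dx_i ∧ dx_j = sum_{i<j, k} (∂g_{ij}/∂x_k) dx_k ∧ dx_i ∧ dx_j.
Expand each term, using dx_k ∧ dx_i ∧ dx_j = sgn(permutation) dx_{(a)} ∧ dx_{(b)} ∧ dx_{(c)} with (a < b < c) sorted:

Collecting like 3-forms: d(omega) = 0.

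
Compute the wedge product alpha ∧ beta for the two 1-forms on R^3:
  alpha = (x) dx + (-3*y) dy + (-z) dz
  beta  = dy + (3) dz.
alpha ∧ beta = (x) dx ∧ dy + (3*x) dx ∧ dz + (-9*y + z) dy ∧ dz

Distribute the wedge, using dx_i ∧ dx_j = -dx_j ∧ dx_i and dx_i ∧ dx_i = 0. For each pair (i, j) with i < j, the coefficient of dx_i ∧ dx_j in alpha ∧ beta is (alpha_i * beta_j - alpha_j * beta_i). Collecting: alpha ∧ beta = (x) dx ∧ dy + (3*x) dx ∧ dz + (-9*y + z) dy ∧ dz.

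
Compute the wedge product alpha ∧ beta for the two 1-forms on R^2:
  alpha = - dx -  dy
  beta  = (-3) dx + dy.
alpha ∧ beta = (-4) dx ∧ dy

Distribute the wedge, using dx_i ∧ dx_j = -dx_j ∧ dx_i and dx_i ∧ dx_i = 0. For each pair (i, j) with i < j, the coefficient of dx_i ∧ dx_j in alpha ∧ beta is (alpha_i * beta_j - alpha_j * beta_i). Collecting: alpha ∧ beta = (-4) dx ∧ dy.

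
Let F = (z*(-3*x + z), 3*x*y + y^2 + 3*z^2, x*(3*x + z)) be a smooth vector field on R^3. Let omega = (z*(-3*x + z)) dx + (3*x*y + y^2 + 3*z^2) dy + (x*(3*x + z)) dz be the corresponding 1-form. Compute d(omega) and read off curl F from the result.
d(omega) = (-6*z) dy ∧ dz + (-9*x + z) dz ∧ dx + (3*y) dx ∧ dy; curl F = (-6*z, -9*x + z, 3*y)

d omega = sum_{i<j} (∂f_j/∂x_i - ∂f_i/∂x_j) dx_i ∧ dx_j. Under the identification (dy ∧ dz, dz ∧ dx, dx ∧ dy) ↔ (e_x, e_y, e_z), the coefficients are exactly the components of curl F. Compute:
  ∂R/∂y - ∂Q/∂z = (0) - (6*z) = -6*z
  ∂P/∂z - ∂R/∂x = (-3*x + 2*z) - (6*x + z) = -9*x + z
  ∂Q/∂x - ∂P/∂y = (3*y) - (0) = 3*y.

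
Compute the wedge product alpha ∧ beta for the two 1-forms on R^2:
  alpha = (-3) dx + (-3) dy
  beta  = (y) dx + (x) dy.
alpha ∧ beta = (-3*x + 3*y) dx ∧ dy

Distribute the wedge, using dx_i ∧ dx_j = -dx_j ∧ dx_i and dx_i ∧ dx_i = 0. For each pair (i, j) with i < j, the coefficient of dx_i ∧ dx_j in alpha ∧ beta is (alpha_i * beta_j - alpha_j * beta_i). Collecting: alpha ∧ beta = (-3*x + 3*y) dx ∧ dy.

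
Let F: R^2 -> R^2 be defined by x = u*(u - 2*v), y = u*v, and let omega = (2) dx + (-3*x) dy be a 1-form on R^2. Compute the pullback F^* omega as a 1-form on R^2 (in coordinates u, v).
F^* omega = (-3*u^2*v + 6*u*v^2 + 4*u - 4*v) du + (u*(-3*u^2 + 6*u*v - 4)) dv

Using F^*(f dg) = (f ∘ F) d(g ∘ F), substitute each coordinate x_i by F_i(u, v) in f_i, and replace dx_i by d F_i = (∂F_i/∂u) du + (∂F_i/∂v) dv.
  For the x component: f_1(F) = 2; d F_1 = (2*u - 2*v) du + (-2*u) dv
  For the y component: f_2(F) = 3*u*(-u + 2*v); d F_2 = (v) du + (u) dv
Combining and collecting du, dv coefficients:
  coeff of du: -3*u^2*v + 6*u*v^2 + 4*u - 4*v
  coeff of dv: u*(-3*u^2 + 6*u*v - 4)
F^* omega = (-3*u^2*v + 6*u*v^2 + 4*u - 4*v) du + (u*(-3*u^2 + 6*u*v - 4)) dv.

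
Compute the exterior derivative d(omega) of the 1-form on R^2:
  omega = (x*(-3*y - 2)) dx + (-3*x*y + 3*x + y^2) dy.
d(omega) = (3*x - 3*y + 3) dx ∧ dy

For a 1-form omega = sum_i f_i dx_i, the exterior derivative is
  d(omega) = sum_{i < j} (∂f_j/∂x_i - ∂f_i/∂x_j) dx_i ∧ dx_j.
  coefficient of dx ∧ dy: ∂f_2/∂x - ∂f_1/∂y = ∂(-3*x*y + 3*x + y^2)/∂x - ∂(x*(-3*y - 2))/∂y = 3*x - 3*y + 3
Assembling: d(omega) = (3*x - 3*y + 3) dx ∧ dy.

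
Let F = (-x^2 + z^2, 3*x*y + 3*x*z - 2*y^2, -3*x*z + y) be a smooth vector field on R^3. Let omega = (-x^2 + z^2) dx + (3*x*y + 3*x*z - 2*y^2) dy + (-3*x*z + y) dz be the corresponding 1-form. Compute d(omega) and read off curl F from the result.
d(omega) = (1 - 3*x) dy ∧ dz + (5*z) dz ∧ dx + (3*y + 3*z) dx ∧ dy; curl F = (1 - 3*x, 5*z, 3*y + 3*z)

d omega = sum_{i<j} (∂f_j/∂x_i - ∂f_i/∂x_j) dx_i ∧ dx_j. Under the identification (dy ∧ dz, dz ∧ dx, dx ∧ dy) ↔ (e_x, e_y, e_z), the coefficients are exactly the components of curl F. Compute:
  ∂R/∂y - ∂Q/∂z = (1) - (3*x) = 1 - 3*x
  ∂P/∂z - ∂R/∂x = (2*z) - (-3*z) = 5*z
  ∂Q/∂x - ∂P/∂y = (3*y + 3*z) - (0) = 3*y + 3*z.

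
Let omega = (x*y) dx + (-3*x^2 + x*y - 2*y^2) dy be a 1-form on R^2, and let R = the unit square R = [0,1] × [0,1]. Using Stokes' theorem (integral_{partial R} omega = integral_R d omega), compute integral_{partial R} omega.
integral_(partial R) omega = -3

Stokes: integral_partial_R omega = integral_R d omega with d omega = (∂Q/∂x - ∂P/∂y) dx ∧ dy.
  ∂Q/∂x = -6*x + y
  ∂P/∂y = x
  integrand = ∂Q/∂x - ∂P/∂y = -7*x + y.
Integrating over R: integral_0^1 integral_0^1 (-7*x + y) dx dy = -3.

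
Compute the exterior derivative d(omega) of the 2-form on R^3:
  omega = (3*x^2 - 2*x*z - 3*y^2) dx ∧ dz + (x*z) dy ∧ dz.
d(omega) = (6*y + z) dx ∧ dy ∧ dz

For a 2-form omega = sum_{i<j} g_{ij} dx_i ∧ dx_j, the exterior derivative is
  d(omega) = sum_{i<j} d(g_{ij}) ∧ dx_i ∧ dx_j = sum_{i<j, k} (∂g_{ij}/∂x_k) dx_k ∧ dx_i ∧ dx_j.
Expand each term, using dx_k ∧ dx_i ∧ dx_j = sgn(permutation) dx_{(a)} ∧ dx_{(b)} ∧ dx_{(c)} with (a < b < c) sorted:
  d(3*x^2 - 2*x*z - 3*y^2) includes (∂/∂y)(3*x^2 - 2*x*z - 3*y^2) dy = (-6*y) dy, which multiplied by dx ∧ dz gives (6*y) dx ∧ dy ∧ dz
  d(x*z) includes (∂/∂x)(x*z) dx = (z) dx, which multiplied by dy ∧ dz gives (z) dx ∧ dy ∧ dz
Collecting like 3-forms: d(omega) = (6*y + z) dx ∧ dy ∧ dz.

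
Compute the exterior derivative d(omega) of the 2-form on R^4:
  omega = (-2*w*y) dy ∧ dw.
d(omega) = 0

For a 2-form omega = sum_{i<j} g_{ij} dx_i ∧ dx_j, the exterior derivative is
  d(omega) = sum_{i<j} d(g_{ij}) ∧ dx_i ∧ dx_j = sum_{i<j, k} (∂g_{ij}/∂x_k) dx_k ∧ dx_i ∧ dx_j.
Expand each term, using dx_k ∧ dx_i ∧ dx_j = sgn(permutation) dx_{(a)} ∧ dx_{(b)} ∧ dx_{(c)} with (a < b < c) sorted:

Collecting like 3-forms: d(omega) = 0.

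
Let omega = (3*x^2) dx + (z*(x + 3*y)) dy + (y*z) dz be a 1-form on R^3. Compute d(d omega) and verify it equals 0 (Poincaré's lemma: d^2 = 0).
d(d omega) = 0

Step 1: d omega = sum_{i<j} (∂f_j/∂x_i - ∂f_i/∂x_j) dx_i ∧ dx_j:
  coeff of dx ∧ dy: z
  coeff of dx ∧ dz: 0
  coeff of dy ∧ dz: -x - 3*y + z
Step 2: Apply d again to each 2-form coefficient. The only possible 3-form in R^3 is dx ∧ dy ∧ dz, with coefficient
  ∂(coeff of dy∧dz)/∂x - ∂(coeff of dx∧dz)/∂y + ∂(coeff of dx∧dy)/∂z
  = ∂/∂x (-x - 3*y + z) - ∂/∂y (0) + ∂/∂z (z).
Each of these terms simplifies to sums of mixed partials that cancel in pairs. The result is 0 (by equality of mixed partials for smooth functions — Schwarz / Clairaut).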